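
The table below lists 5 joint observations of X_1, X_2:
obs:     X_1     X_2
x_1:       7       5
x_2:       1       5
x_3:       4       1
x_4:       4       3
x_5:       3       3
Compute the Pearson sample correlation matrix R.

Step 1 — column means:
  mean(X_1) = (7 + 1 + 4 + 4 + 3) / 5 = 19/5 = 3.8
  mean(X_2) = (5 + 5 + 1 + 3 + 3) / 5 = 17/5 = 3.4

Step 2 — sample variances and covariances s[i,j] = (1/(n-1)) · Σ_k (x_{k,i} - mean_i) · (x_{k,j} - mean_j), with n-1 = 4:
  s[X_1,X_1] = ((3.2)·(3.2) + (-2.8)·(-2.8) + (0.2)·(0.2) + (0.2)·(0.2) + (-0.8)·(-0.8)) / 4 = 18.8/4 = 4.7
  s[X_1,X_2] = ((3.2)·(1.6) + (-2.8)·(1.6) + (0.2)·(-2.4) + (0.2)·(-0.4) + (-0.8)·(-0.4)) / 4 = 0.4/4 = 0.1
  s[X_2,X_2] = ((1.6)·(1.6) + (1.6)·(1.6) + (-2.4)·(-2.4) + (-0.4)·(-0.4) + (-0.4)·(-0.4)) / 4 = 11.2/4 = 2.8
  Sample standard deviations s_i = √(s[i,i]):
  s(X_1) = √(4.7) = 2.1679
  s(X_2) = √(2.8) = 1.6733

Step 3 — r_{ij} = s_{ij} / (s_i · s_j):
  r[X_1,X_1] = 1 (diagonal).
  r[X_1,X_2] = 0.1 / (2.1679 · 1.6733) = 0.1 / 3.6277 = 0.0276
  r[X_2,X_2] = 1 (diagonal).

R is symmetric with unit diagonal. Assembling:

R = [[1, 0.0276],
 [0.0276, 1]]


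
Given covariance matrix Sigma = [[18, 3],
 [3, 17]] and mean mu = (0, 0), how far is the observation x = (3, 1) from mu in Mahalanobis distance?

Step 1 — centre the observation: (x - mu) = (3, 1).

Step 2 — invert Sigma. det(Sigma) = 18·17 - (3)² = 297.
  Sigma^{-1} = (1/det) · [[d, -b], [-b, a]] = [[0.0572, -0.0101],
 [-0.0101, 0.0606]].

Step 3 — form the quadratic (x - mu)^T · Sigma^{-1} · (x - mu):
  Sigma^{-1} · (x - mu) = (0.1616, 0.0303).
  (x - mu)^T · [Sigma^{-1} · (x - mu)] = (3)·(0.1616) + (1)·(0.0303) = 0.5152.

Step 4 — take square root: d = √(0.5152) ≈ 0.7177.

d(x, mu) = √(0.5152) ≈ 0.7177


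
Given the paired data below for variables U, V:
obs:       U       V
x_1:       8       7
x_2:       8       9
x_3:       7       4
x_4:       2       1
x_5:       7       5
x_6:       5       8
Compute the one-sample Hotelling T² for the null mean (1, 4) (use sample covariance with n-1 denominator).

Step 1 — sample mean vector:
  mean(U) = (8 + 8 + 7 + 2 + 7 + 5) / 6 = 37/6 = 6.1667
  mean(V) = (7 + 9 + 4 + 1 + 5 + 8) / 6 = 34/6 = 5.6667
  x̄ = (6.1667, 5.6667),  deviation x̄ - mu_0 = (6.1667, 5.6667) - (1, 4) = (5.1667, 1.6667).

Step 2 — sample covariance matrix, S[i,j] = (1/(n-1)) · Σ_k (x_{k,i} - mean_i) · (x_{k,j} - mean_j), divisor n-1 = 5:
  S[U,U] = ((1.8333)·(1.8333) + (1.8333)·(1.8333) + (0.8333)·(0.8333) + (-4.1667)·(-4.1667) + (0.8333)·(0.8333) + (-1.1667)·(-1.1667)) / 5 = 26.8333/5 = 5.3667
  S[U,V] = ((1.8333)·(1.3333) + (1.8333)·(3.3333) + (0.8333)·(-1.6667) + (-4.1667)·(-4.6667) + (0.8333)·(-0.6667) + (-1.1667)·(2.3333)) / 5 = 23.3333/5 = 4.6667
  S[V,V] = ((1.3333)·(1.3333) + (3.3333)·(3.3333) + (-1.6667)·(-1.6667) + (-4.6667)·(-4.6667) + (-0.6667)·(-0.6667) + (2.3333)·(2.3333)) / 5 = 43.3333/5 = 8.6667
  S = [[5.3667, 4.6667],
 [4.6667, 8.6667]].

Step 3 — invert S. det(S) = 5.3667·8.6667 - (4.6667)² = 24.7333.
  S^{-1} = (1/det) · [[d, -b], [-b, a]] = [[0.3504, -0.1887],
 [-0.1887, 0.217]].

Step 4 — quadratic form (x̄ - mu_0)^T · S^{-1} · (x̄ - mu_0):
  S^{-1} · (x̄ - mu_0) = (1.496, -0.6132),
  (x̄ - mu_0)^T · [...] = (5.1667)·(1.496) + (1.6667)·(-0.6132) = 6.7071.

Step 5 — scale by n: T² = 6 · 6.7071 = 40.2426.

T² ≈ 40.2426


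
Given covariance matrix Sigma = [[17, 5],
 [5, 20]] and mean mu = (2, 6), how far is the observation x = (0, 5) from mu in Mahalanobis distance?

Step 1 — centre the observation: (x - mu) = (-2, -1).

Step 2 — invert Sigma. det(Sigma) = 17·20 - (5)² = 315.
  Sigma^{-1} = (1/det) · [[d, -b], [-b, a]] = [[0.0635, -0.0159],
 [-0.0159, 0.054]].

Step 3 — form the quadratic (x - mu)^T · Sigma^{-1} · (x - mu):
  Sigma^{-1} · (x - mu) = (-0.1111, -0.0222).
  (x - mu)^T · [Sigma^{-1} · (x - mu)] = (-2)·(-0.1111) + (-1)·(-0.0222) = 0.2444.

Step 4 — take square root: d = √(0.2444) ≈ 0.4944.

d(x, mu) = √(0.2444) ≈ 0.4944


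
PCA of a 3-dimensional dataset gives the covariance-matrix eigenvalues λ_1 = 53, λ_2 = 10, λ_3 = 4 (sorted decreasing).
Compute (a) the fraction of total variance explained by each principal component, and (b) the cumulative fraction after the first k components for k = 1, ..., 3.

Step 1 — total variance = trace(Sigma) = Σ λ_i = 53 + 10 + 4 = 67.

Step 2 — fraction explained by component i = λ_i / Σ λ:
  PC1: 53/67 = 0.791
  PC2: 10/67 = 0.1493
  PC3: 4/67 = 0.0597

Step 3 — cumulative fraction after k components = (λ_1 + ... + λ_k) / Σ λ:
  k = 1: 53/67 = 0.791
  k = 2: (53 + 10)/67 = 63/67 = 0.9403
  k = 3: (53 + 10 + 4)/67 = 67/67 = 1

Summary (fraction, with percent):

explained: PC1 0.791 (79.1%), PC2 0.1493 (14.93%), PC3 0.0597 (5.97%);  cumulative: 0.791, 0.9403, 1


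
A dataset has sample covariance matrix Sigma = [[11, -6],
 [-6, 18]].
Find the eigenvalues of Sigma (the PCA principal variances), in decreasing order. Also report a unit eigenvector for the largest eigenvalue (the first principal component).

Step 1 — characteristic polynomial of 2×2 Sigma:
  det(Sigma - λI) = λ² - trace · λ + det = 0.
  trace = 11 + 18 = 29, det = 11·18 - (-6)² = 162.
Step 2 — discriminant:
  Δ = trace² - 4·det = 841 - 648 = 193.
Step 3 — eigenvalues:
  λ = (trace ± √Δ)/2 = (29 ± 13.8924)/2,
  λ_1 = 21.4462,  λ_2 = 7.5538.

Step 4 — unit eigenvector for λ_1: solve (Sigma - λ_1 I)v = 0. First row:
  (11 - 21.4462)·v_x + (-6)·v_y = 0, i.e. (-10.4462)·v_x + (-6)·v_y = 0,
  so v ∝ (b, λ_1 - a) = (-6, 10.4462); multiply by -1 so the first entry is positive: u = (6, -10.4462).
  ||u|| = √((6)² + (-10.4462)²) = √(145.1236) ≈ 12.0467,
  v_1 = u/||u|| ≈ (0.4981, -0.8671) (||v_1|| = 1).

λ_1 = 21.4462,  λ_2 = 7.5538;  v_1 ≈ (0.4981, -0.8671)


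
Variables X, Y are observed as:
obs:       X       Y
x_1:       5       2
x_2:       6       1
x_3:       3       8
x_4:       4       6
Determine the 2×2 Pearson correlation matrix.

Step 1 — column means:
  mean(X) = (5 + 6 + 3 + 4) / 4 = 18/4 = 4.5
  mean(Y) = (2 + 1 + 8 + 6) / 4 = 17/4 = 4.25

Step 2 — sample variances and covariances s[i,j] = (1/(n-1)) · Σ_k (x_{k,i} - mean_i) · (x_{k,j} - mean_j), with n-1 = 3:
  s[X,X] = ((0.5)·(0.5) + (1.5)·(1.5) + (-1.5)·(-1.5) + (-0.5)·(-0.5)) / 3 = 5/3 = 1.6667
  s[X,Y] = ((0.5)·(-2.25) + (1.5)·(-3.25) + (-1.5)·(3.75) + (-0.5)·(1.75)) / 3 = -12.5/3 = -4.1667
  s[Y,Y] = ((-2.25)·(-2.25) + (-3.25)·(-3.25) + (3.75)·(3.75) + (1.75)·(1.75)) / 3 = 32.75/3 = 10.9167
  Sample standard deviations s_i = √(s[i,i]):
  s(X) = √(1.6667) = 1.291
  s(Y) = √(10.9167) = 3.304

Step 3 — r_{ij} = s_{ij} / (s_i · s_j):
  r[X,X] = 1 (diagonal).
  r[X,Y] = -4.1667 / (1.291 · 3.304) = -4.1667 / 4.2655 = -0.9768
  r[Y,Y] = 1 (diagonal).

R is symmetric with unit diagonal. Assembling:

R = [[1, -0.9768],
 [-0.9768, 1]]


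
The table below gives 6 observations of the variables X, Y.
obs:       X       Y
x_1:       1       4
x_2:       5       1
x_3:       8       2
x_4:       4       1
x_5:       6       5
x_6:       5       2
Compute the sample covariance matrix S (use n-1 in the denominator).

Step 1 — column means:
  mean(X) = (1 + 5 + 8 + 4 + 6 + 5) / 6 = 29/6 = 4.8333
  mean(Y) = (4 + 1 + 2 + 1 + 5 + 2) / 6 = 15/6 = 2.5

Step 2 — sample covariance S[i,j] = (1/(n-1)) · Σ_k (x_{k,i} - mean_i) · (x_{k,j} - mean_j), with n-1 = 5.
  S[X,X] = ((-3.8333)·(-3.8333) + (0.1667)·(0.1667) + (3.1667)·(3.1667) + (-0.8333)·(-0.8333) + (1.1667)·(1.1667) + (0.1667)·(0.1667)) / 5 = 26.8333/5 = 5.3667
  S[X,Y] = ((-3.8333)·(1.5) + (0.1667)·(-1.5) + (3.1667)·(-0.5) + (-0.8333)·(-1.5) + (1.1667)·(2.5) + (0.1667)·(-0.5)) / 5 = -3.5/5 = -0.7
  S[Y,Y] = ((1.5)·(1.5) + (-1.5)·(-1.5) + (-0.5)·(-0.5) + (-1.5)·(-1.5) + (2.5)·(2.5) + (-0.5)·(-0.5)) / 5 = 13.5/5 = 2.7

S is symmetric (S[j,i] = S[i,j]). Assembling:

S = [[5.3667, -0.7],
 [-0.7, 2.7]]


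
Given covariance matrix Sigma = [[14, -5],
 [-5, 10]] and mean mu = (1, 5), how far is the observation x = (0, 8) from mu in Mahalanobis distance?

Step 1 — centre the observation: (x - mu) = (-1, 3).

Step 2 — invert Sigma. det(Sigma) = 14·10 - (-5)² = 115.
  Sigma^{-1} = (1/det) · [[d, -b], [-b, a]] = [[0.087, 0.0435],
 [0.0435, 0.1217]].

Step 3 — form the quadratic (x - mu)^T · Sigma^{-1} · (x - mu):
  Sigma^{-1} · (x - mu) = (0.0435, 0.3217).
  (x - mu)^T · [Sigma^{-1} · (x - mu)] = (-1)·(0.0435) + (3)·(0.3217) = 0.9217.

Step 4 — take square root: d = √(0.9217) ≈ 0.9601.

d(x, mu) = √(0.9217) ≈ 0.9601


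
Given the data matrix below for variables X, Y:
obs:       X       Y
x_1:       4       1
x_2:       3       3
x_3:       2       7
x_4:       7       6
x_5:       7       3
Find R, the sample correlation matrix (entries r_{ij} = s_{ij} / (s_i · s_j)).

Step 1 — column means:
  mean(X) = (4 + 3 + 2 + 7 + 7) / 5 = 23/5 = 4.6
  mean(Y) = (1 + 3 + 7 + 6 + 3) / 5 = 20/5 = 4

Step 2 — sample variances and covariances s[i,j] = (1/(n-1)) · Σ_k (x_{k,i} - mean_i) · (x_{k,j} - mean_j), with n-1 = 4:
  s[X,X] = ((-0.6)·(-0.6) + (-1.6)·(-1.6) + (-2.6)·(-2.6) + (2.4)·(2.4) + (2.4)·(2.4)) / 4 = 21.2/4 = 5.3
  s[X,Y] = ((-0.6)·(-3) + (-1.6)·(-1) + (-2.6)·(3) + (2.4)·(2) + (2.4)·(-1)) / 4 = -2/4 = -0.5
  s[Y,Y] = ((-3)·(-3) + (-1)·(-1) + (3)·(3) + (2)·(2) + (-1)·(-1)) / 4 = 24/4 = 6
  Sample standard deviations s_i = √(s[i,i]):
  s(X) = √(5.3) = 2.3022
  s(Y) = √(6) = 2.4495

Step 3 — r_{ij} = s_{ij} / (s_i · s_j):
  r[X,X] = 1 (diagonal).
  r[X,Y] = -0.5 / (2.3022 · 2.4495) = -0.5 / 5.6391 = -0.0887
  r[Y,Y] = 1 (diagonal).

R is symmetric with unit diagonal. Assembling:

R = [[1, -0.0887],
 [-0.0887, 1]]


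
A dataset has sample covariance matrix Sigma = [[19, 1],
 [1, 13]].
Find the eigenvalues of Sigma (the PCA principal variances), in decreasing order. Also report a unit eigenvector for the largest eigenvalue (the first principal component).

Step 1 — characteristic polynomial of 2×2 Sigma:
  det(Sigma - λI) = λ² - trace · λ + det = 0.
  trace = 19 + 13 = 32, det = 19·13 - (1)² = 246.
Step 2 — discriminant:
  Δ = trace² - 4·det = 1024 - 984 = 40.
Step 3 — eigenvalues:
  λ = (trace ± √Δ)/2 = (32 ± 6.3246)/2,
  λ_1 = 19.1623,  λ_2 = 12.8377.

Step 4 — unit eigenvector for λ_1: solve (Sigma - λ_1 I)v = 0. First row:
  (19 - 19.1623)·v_x + (1)·v_y = 0, i.e. (-0.1623)·v_x + (1)·v_y = 0,
  so v ∝ (b, λ_1 - a) = (1, 0.1623) = u.
  ||u|| = √((1)² + (0.1623)²) = √(1.0263) ≈ 1.0131,
  v_1 = u/||u|| ≈ (0.9871, 0.1602) (||v_1|| = 1).

λ_1 = 19.1623,  λ_2 = 12.8377;  v_1 ≈ (0.9871, 0.1602)


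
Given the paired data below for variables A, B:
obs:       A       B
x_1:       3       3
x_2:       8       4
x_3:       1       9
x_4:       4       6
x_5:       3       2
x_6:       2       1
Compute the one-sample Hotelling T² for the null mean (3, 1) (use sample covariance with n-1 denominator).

Step 1 — sample mean vector:
  mean(A) = (3 + 8 + 1 + 4 + 3 + 2) / 6 = 21/6 = 3.5
  mean(B) = (3 + 4 + 9 + 6 + 2 + 1) / 6 = 25/6 = 4.1667
  x̄ = (3.5, 4.1667),  deviation x̄ - mu_0 = (3.5, 4.1667) - (3, 1) = (0.5, 3.1667).

Step 2 — sample covariance matrix, S[i,j] = (1/(n-1)) · Σ_k (x_{k,i} - mean_i) · (x_{k,j} - mean_j), divisor n-1 = 5:
  S[A,A] = ((-0.5)·(-0.5) + (4.5)·(4.5) + (-2.5)·(-2.5) + (0.5)·(0.5) + (-0.5)·(-0.5) + (-1.5)·(-1.5)) / 5 = 29.5/5 = 5.9
  S[A,B] = ((-0.5)·(-1.1667) + (4.5)·(-0.1667) + (-2.5)·(4.8333) + (0.5)·(1.8333) + (-0.5)·(-2.1667) + (-1.5)·(-3.1667)) / 5 = -5.5/5 = -1.1
  S[B,B] = ((-1.1667)·(-1.1667) + (-0.1667)·(-0.1667) + (4.8333)·(4.8333) + (1.8333)·(1.8333) + (-2.1667)·(-2.1667) + (-3.1667)·(-3.1667)) / 5 = 42.8333/5 = 8.5667
  S = [[5.9, -1.1],
 [-1.1, 8.5667]].

Step 3 — invert S. det(S) = 5.9·8.5667 - (-1.1)² = 49.3333.
  S^{-1} = (1/det) · [[d, -b], [-b, a]] = [[0.1736, 0.0223],
 [0.0223, 0.1196]].

Step 4 — quadratic form (x̄ - mu_0)^T · S^{-1} · (x̄ - mu_0):
  S^{-1} · (x̄ - mu_0) = (0.1574, 0.3899),
  (x̄ - mu_0)^T · [...] = (0.5)·(0.1574) + (3.1667)·(0.3899) = 1.3133.

Step 5 — scale by n: T² = 6 · 1.3133 = 7.8797.

T² ≈ 7.8797


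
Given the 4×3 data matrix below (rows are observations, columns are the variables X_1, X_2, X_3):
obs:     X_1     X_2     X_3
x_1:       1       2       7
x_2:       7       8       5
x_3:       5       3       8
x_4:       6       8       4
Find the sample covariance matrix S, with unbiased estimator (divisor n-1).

Step 1 — column means:
  mean(X_1) = (1 + 7 + 5 + 6) / 4 = 19/4 = 4.75
  mean(X_2) = (2 + 8 + 3 + 8) / 4 = 21/4 = 5.25
  mean(X_3) = (7 + 5 + 8 + 4) / 4 = 24/4 = 6

Step 2 — sample covariance S[i,j] = (1/(n-1)) · Σ_k (x_{k,i} - mean_i) · (x_{k,j} - mean_j), with n-1 = 3.
  S[X_1,X_1] = ((-3.75)·(-3.75) + (2.25)·(2.25) + (0.25)·(0.25) + (1.25)·(1.25)) / 3 = 20.75/3 = 6.9167
  S[X_1,X_2] = ((-3.75)·(-3.25) + (2.25)·(2.75) + (0.25)·(-2.25) + (1.25)·(2.75)) / 3 = 21.25/3 = 7.0833
  S[X_1,X_3] = ((-3.75)·(1) + (2.25)·(-1) + (0.25)·(2) + (1.25)·(-2)) / 3 = -8/3 = -2.6667
  S[X_2,X_2] = ((-3.25)·(-3.25) + (2.75)·(2.75) + (-2.25)·(-2.25) + (2.75)·(2.75)) / 3 = 30.75/3 = 10.25
  S[X_2,X_3] = ((-3.25)·(1) + (2.75)·(-1) + (-2.25)·(2) + (2.75)·(-2)) / 3 = -16/3 = -5.3333
  S[X_3,X_3] = ((1)·(1) + (-1)·(-1) + (2)·(2) + (-2)·(-2)) / 3 = 10/3 = 3.3333

S is symmetric (S[j,i] = S[i,j]). Assembling:

S = [[6.9167, 7.0833, -2.6667],
 [7.0833, 10.25, -5.3333],
 [-2.6667, -5.3333, 3.3333]]


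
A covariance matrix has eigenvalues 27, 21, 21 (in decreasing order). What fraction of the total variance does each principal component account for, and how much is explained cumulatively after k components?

Step 1 — total variance = trace(Sigma) = Σ λ_i = 27 + 21 + 21 = 69.

Step 2 — fraction explained by component i = λ_i / Σ λ:
  PC1: 27/69 = 0.3913
  PC2: 21/69 = 0.3043
  PC3: 21/69 = 0.3043

Step 3 — cumulative fraction after k components = (λ_1 + ... + λ_k) / Σ λ:
  k = 1: 27/69 = 0.3913
  k = 2: (27 + 21)/69 = 48/69 = 0.6957
  k = 3: (27 + 21 + 21)/69 = 69/69 = 1

Summary (fraction, with percent):

explained: PC1 0.3913 (39.13%), PC2 0.3043 (30.43%), PC3 0.3043 (30.43%);  cumulative: 0.3913, 0.6957, 1


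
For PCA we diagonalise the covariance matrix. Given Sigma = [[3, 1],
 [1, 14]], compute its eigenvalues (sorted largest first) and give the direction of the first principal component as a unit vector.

Step 1 — characteristic polynomial of 2×2 Sigma:
  det(Sigma - λI) = λ² - trace · λ + det = 0.
  trace = 3 + 14 = 17, det = 3·14 - (1)² = 41.
Step 2 — discriminant:
  Δ = trace² - 4·det = 289 - 164 = 125.
Step 3 — eigenvalues:
  λ = (trace ± √Δ)/2 = (17 ± 11.1803)/2,
  λ_1 = 14.0902,  λ_2 = 2.9098.

Step 4 — unit eigenvector for λ_1: solve (Sigma - λ_1 I)v = 0. First row:
  (3 - 14.0902)·v_x + (1)·v_y = 0, i.e. (-11.0902)·v_x + (1)·v_y = 0,
  so v ∝ (b, λ_1 - a) = (1, 11.0902) = u.
  ||u|| = √((1)² + (11.0902)²) = √(123.9919) ≈ 11.1352,
  v_1 = u/||u|| ≈ (0.0898, 0.996) (||v_1|| = 1).

λ_1 = 14.0902,  λ_2 = 2.9098;  v_1 ≈ (0.0898, 0.996)


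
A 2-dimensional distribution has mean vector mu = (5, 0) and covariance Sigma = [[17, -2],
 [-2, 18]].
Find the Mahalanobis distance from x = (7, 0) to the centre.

Step 1 — centre the observation: (x - mu) = (2, 0).

Step 2 — invert Sigma. det(Sigma) = 17·18 - (-2)² = 302.
  Sigma^{-1} = (1/det) · [[d, -b], [-b, a]] = [[0.0596, 0.0066],
 [0.0066, 0.0563]].

Step 3 — form the quadratic (x - mu)^T · Sigma^{-1} · (x - mu):
  Sigma^{-1} · (x - mu) = (0.1192, 0.0132).
  (x - mu)^T · [Sigma^{-1} · (x - mu)] = (2)·(0.1192) + (0)·(0.0132) = 0.2384.

Step 4 — take square root: d = √(0.2384) ≈ 0.4883.

d(x, mu) = √(0.2384) ≈ 0.4883


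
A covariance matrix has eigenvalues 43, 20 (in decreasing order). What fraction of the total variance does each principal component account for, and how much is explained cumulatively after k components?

Step 1 — total variance = trace(Sigma) = Σ λ_i = 43 + 20 = 63.

Step 2 — fraction explained by component i = λ_i / Σ λ:
  PC1: 43/63 = 0.6825
  PC2: 20/63 = 0.3175

Step 3 — cumulative fraction after k components = (λ_1 + ... + λ_k) / Σ λ:
  k = 1: 43/63 = 0.6825
  k = 2: (43 + 20)/63 = 63/63 = 1

Summary (fraction, with percent):

explained: PC1 0.6825 (68.25%), PC2 0.3175 (31.75%);  cumulative: 0.6825, 1


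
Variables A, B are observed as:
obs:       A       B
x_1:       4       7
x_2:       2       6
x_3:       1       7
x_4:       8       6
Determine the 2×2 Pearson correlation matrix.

Step 1 — column means:
  mean(A) = (4 + 2 + 1 + 8) / 4 = 15/4 = 3.75
  mean(B) = (7 + 6 + 7 + 6) / 4 = 26/4 = 6.5

Step 2 — sample variances and covariances s[i,j] = (1/(n-1)) · Σ_k (x_{k,i} - mean_i) · (x_{k,j} - mean_j), with n-1 = 3:
  s[A,A] = ((0.25)·(0.25) + (-1.75)·(-1.75) + (-2.75)·(-2.75) + (4.25)·(4.25)) / 3 = 28.75/3 = 9.5833
  s[A,B] = ((0.25)·(0.5) + (-1.75)·(-0.5) + (-2.75)·(0.5) + (4.25)·(-0.5)) / 3 = -2.5/3 = -0.8333
  s[B,B] = ((0.5)·(0.5) + (-0.5)·(-0.5) + (0.5)·(0.5) + (-0.5)·(-0.5)) / 3 = 1/3 = 0.3333
  Sample standard deviations s_i = √(s[i,i]):
  s(A) = √(9.5833) = 3.0957
  s(B) = √(0.3333) = 0.5774

Step 3 — r_{ij} = s_{ij} / (s_i · s_j):
  r[A,A] = 1 (diagonal).
  r[A,B] = -0.8333 / (3.0957 · 0.5774) = -0.8333 / 1.7873 = -0.4663
  r[B,B] = 1 (diagonal).

R is symmetric with unit diagonal. Assembling:

R = [[1, -0.4663],
 [-0.4663, 1]]


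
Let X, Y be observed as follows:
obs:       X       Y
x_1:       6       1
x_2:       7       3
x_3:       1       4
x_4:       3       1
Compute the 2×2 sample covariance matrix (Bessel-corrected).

Step 1 — column means:
  mean(X) = (6 + 7 + 1 + 3) / 4 = 17/4 = 4.25
  mean(Y) = (1 + 3 + 4 + 1) / 4 = 9/4 = 2.25

Step 2 — sample covariance S[i,j] = (1/(n-1)) · Σ_k (x_{k,i} - mean_i) · (x_{k,j} - mean_j), with n-1 = 3.
  S[X,X] = ((1.75)·(1.75) + (2.75)·(2.75) + (-3.25)·(-3.25) + (-1.25)·(-1.25)) / 3 = 22.75/3 = 7.5833
  S[X,Y] = ((1.75)·(-1.25) + (2.75)·(0.75) + (-3.25)·(1.75) + (-1.25)·(-1.25)) / 3 = -4.25/3 = -1.4167
  S[Y,Y] = ((-1.25)·(-1.25) + (0.75)·(0.75) + (1.75)·(1.75) + (-1.25)·(-1.25)) / 3 = 6.75/3 = 2.25

S is symmetric (S[j,i] = S[i,j]). Assembling:

S = [[7.5833, -1.4167],
 [-1.4167, 2.25]]


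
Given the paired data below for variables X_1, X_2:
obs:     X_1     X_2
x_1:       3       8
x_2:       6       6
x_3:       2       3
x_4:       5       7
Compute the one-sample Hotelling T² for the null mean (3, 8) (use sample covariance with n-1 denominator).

Step 1 — sample mean vector:
  mean(X_1) = (3 + 6 + 2 + 5) / 4 = 16/4 = 4
  mean(X_2) = (8 + 6 + 3 + 7) / 4 = 24/4 = 6
  x̄ = (4, 6),  deviation x̄ - mu_0 = (4, 6) - (3, 8) = (1, -2).

Step 2 — sample covariance matrix, S[i,j] = (1/(n-1)) · Σ_k (x_{k,i} - mean_i) · (x_{k,j} - mean_j), divisor n-1 = 3:
  S[X_1,X_1] = ((-1)·(-1) + (2)·(2) + (-2)·(-2) + (1)·(1)) / 3 = 10/3 = 3.3333
  S[X_1,X_2] = ((-1)·(2) + (2)·(0) + (-2)·(-3) + (1)·(1)) / 3 = 5/3 = 1.6667
  S[X_2,X_2] = ((2)·(2) + (0)·(0) + (-3)·(-3) + (1)·(1)) / 3 = 14/3 = 4.6667
  S = [[3.3333, 1.6667],
 [1.6667, 4.6667]].

Step 3 — invert S. det(S) = 3.3333·4.6667 - (1.6667)² = 12.7778.
  S^{-1} = (1/det) · [[d, -b], [-b, a]] = [[0.3652, -0.1304],
 [-0.1304, 0.2609]].

Step 4 — quadratic form (x̄ - mu_0)^T · S^{-1} · (x̄ - mu_0):
  S^{-1} · (x̄ - mu_0) = (0.6261, -0.6522),
  (x̄ - mu_0)^T · [...] = (1)·(0.6261) + (-2)·(-0.6522) = 1.9304.

Step 5 — scale by n: T² = 4 · 1.9304 = 7.7217.

T² ≈ 7.7217


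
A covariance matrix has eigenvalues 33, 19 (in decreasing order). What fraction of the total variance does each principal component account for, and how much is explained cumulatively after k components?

Step 1 — total variance = trace(Sigma) = Σ λ_i = 33 + 19 = 52.

Step 2 — fraction explained by component i = λ_i / Σ λ:
  PC1: 33/52 = 0.6346
  PC2: 19/52 = 0.3654

Step 3 — cumulative fraction after k components = (λ_1 + ... + λ_k) / Σ λ:
  k = 1: 33/52 = 0.6346
  k = 2: (33 + 19)/52 = 52/52 = 1

Summary (fraction, with percent):

explained: PC1 0.6346 (63.46%), PC2 0.3654 (36.54%);  cumulative: 0.6346, 1


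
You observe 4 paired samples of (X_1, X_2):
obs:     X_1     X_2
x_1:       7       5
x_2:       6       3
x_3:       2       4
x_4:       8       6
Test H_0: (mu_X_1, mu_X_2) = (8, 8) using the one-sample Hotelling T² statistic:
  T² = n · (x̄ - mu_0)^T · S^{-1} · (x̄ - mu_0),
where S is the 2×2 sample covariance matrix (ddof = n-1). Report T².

Step 1 — sample mean vector:
  mean(X_1) = (7 + 6 + 2 + 8) / 4 = 23/4 = 5.75
  mean(X_2) = (5 + 3 + 4 + 6) / 4 = 18/4 = 4.5
  x̄ = (5.75, 4.5),  deviation x̄ - mu_0 = (5.75, 4.5) - (8, 8) = (-2.25, -3.5).

Step 2 — sample covariance matrix, S[i,j] = (1/(n-1)) · Σ_k (x_{k,i} - mean_i) · (x_{k,j} - mean_j), divisor n-1 = 3:
  S[X_1,X_1] = ((1.25)·(1.25) + (0.25)·(0.25) + (-3.75)·(-3.75) + (2.25)·(2.25)) / 3 = 20.75/3 = 6.9167
  S[X_1,X_2] = ((1.25)·(0.5) + (0.25)·(-1.5) + (-3.75)·(-0.5) + (2.25)·(1.5)) / 3 = 5.5/3 = 1.8333
  S[X_2,X_2] = ((0.5)·(0.5) + (-1.5)·(-1.5) + (-0.5)·(-0.5) + (1.5)·(1.5)) / 3 = 5/3 = 1.6667
  S = [[6.9167, 1.8333],
 [1.8333, 1.6667]].

Step 3 — invert S. det(S) = 6.9167·1.6667 - (1.8333)² = 8.1667.
  S^{-1} = (1/det) · [[d, -b], [-b, a]] = [[0.2041, -0.2245],
 [-0.2245, 0.8469]].

Step 4 — quadratic form (x̄ - mu_0)^T · S^{-1} · (x̄ - mu_0):
  S^{-1} · (x̄ - mu_0) = (0.3265, -2.4592),
  (x̄ - mu_0)^T · [...] = (-2.25)·(0.3265) + (-3.5)·(-2.4592) = 7.8724.

Step 5 — scale by n: T² = 4 · 7.8724 = 31.4898.

T² ≈ 31.4898


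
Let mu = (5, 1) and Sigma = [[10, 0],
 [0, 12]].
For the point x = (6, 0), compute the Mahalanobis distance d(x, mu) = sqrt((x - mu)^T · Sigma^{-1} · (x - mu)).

Step 1 — centre the observation: (x - mu) = (1, -1).

Step 2 — invert Sigma. det(Sigma) = 10·12 - (0)² = 120.
  Sigma^{-1} = (1/det) · [[d, -b], [-b, a]] = [[0.1, 0],
 [0, 0.0833]].

Step 3 — form the quadratic (x - mu)^T · Sigma^{-1} · (x - mu):
  Sigma^{-1} · (x - mu) = (0.1, -0.0833).
  (x - mu)^T · [Sigma^{-1} · (x - mu)] = (1)·(0.1) + (-1)·(-0.0833) = 0.1833.

Step 4 — take square root: d = √(0.1833) ≈ 0.4282.

d(x, mu) = √(0.1833) ≈ 0.4282


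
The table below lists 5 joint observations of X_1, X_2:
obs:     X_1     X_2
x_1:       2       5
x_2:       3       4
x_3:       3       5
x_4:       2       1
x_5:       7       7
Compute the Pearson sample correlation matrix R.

Step 1 — column means:
  mean(X_1) = (2 + 3 + 3 + 2 + 7) / 5 = 17/5 = 3.4
  mean(X_2) = (5 + 4 + 5 + 1 + 7) / 5 = 22/5 = 4.4

Step 2 — sample variances and covariances s[i,j] = (1/(n-1)) · Σ_k (x_{k,i} - mean_i) · (x_{k,j} - mean_j), with n-1 = 4:
  s[X_1,X_1] = ((-1.4)·(-1.4) + (-0.4)·(-0.4) + (-0.4)·(-0.4) + (-1.4)·(-1.4) + (3.6)·(3.6)) / 4 = 17.2/4 = 4.3
  s[X_1,X_2] = ((-1.4)·(0.6) + (-0.4)·(-0.4) + (-0.4)·(0.6) + (-1.4)·(-3.4) + (3.6)·(2.6)) / 4 = 13.2/4 = 3.3
  s[X_2,X_2] = ((0.6)·(0.6) + (-0.4)·(-0.4) + (0.6)·(0.6) + (-3.4)·(-3.4) + (2.6)·(2.6)) / 4 = 19.2/4 = 4.8
  Sample standard deviations s_i = √(s[i,i]):
  s(X_1) = √(4.3) = 2.0736
  s(X_2) = √(4.8) = 2.1909

Step 3 — r_{ij} = s_{ij} / (s_i · s_j):
  r[X_1,X_1] = 1 (diagonal).
  r[X_1,X_2] = 3.3 / (2.0736 · 2.1909) = 3.3 / 4.5431 = 0.7264
  r[X_2,X_2] = 1 (diagonal).

R is symmetric with unit diagonal. Assembling:

R = [[1, 0.7264],
 [0.7264, 1]]


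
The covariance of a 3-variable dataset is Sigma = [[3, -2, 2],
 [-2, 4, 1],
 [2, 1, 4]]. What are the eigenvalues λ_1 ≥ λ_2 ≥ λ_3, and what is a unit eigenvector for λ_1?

Step 1 — characteristic polynomial p(λ) = det(λI - Sigma) = λ³ - tr·λ² + c_1·λ - det, where tr = trace, c_1 = sum of the principal 2×2 minors, det = det(Sigma):
  tr = 3 + 4 + 4 = 11,
  c_1 = (3·4 - (-2)²) + (3·4 - (2)²) + (4·4 - (1)²) = 8 + 8 + 15 = 31,
  det = 3·(4·4 - (1)²) - (-2)·((-2)·4 - (1)·(2)) + (2)·((-2)·(1) - 4·(2)) = 3·(15) - (-2)·(-10) + (2)·(-10) = 5.
  So p(λ) = λ³ - 11λ² + 31λ - 5.
Step 2 — look for an integer root (rational root theorem: any rational root is an integer divisor of 5). Testing λ = 5:
  p(5) = 125 - 275 + 155 - 5 = 0  ✓
  Dividing out (λ - 5): p(λ) = (λ - 5)(λ² - 6λ + 1).
Step 3 — remaining eigenvalues from the quadratic λ² - 6λ + 1 = 0:
  Δ = 6² - 4·1 = 36 - 4 = 32,  λ = (6 ± √32)/2 = (6 ± 5.6569)/2 ≈ 5.8284 or 0.1716.
  Sorted: λ_1 = 5.8284,  λ_2 = 5,  λ_3 = 0.1716  (check: sum = 11 = tr ✓).

Step 4 — unit eigenvector for λ_1 ≈ 5.8284: v spans the null space of (Sigma - λ_1 I), whose rows are
  r_1 = (-2.8284, -2, 2),  r_2 = (-2, -1.8284, 1),  r_3 = (2, 1, -1.8284).
  v is orthogonal to every row, so take v ∝ r_1 × r_2 = ((-2)·(1) - (2)·(-1.8284), (2)·(-2) - (-2.8284)·(1), (-2.8284)·(-1.8284) - (-2)·(-2)) ≈ (1.6569, -1.1716, 1.1716).
  Let u = (1.6569, -1.1716, 1.1716).
  ||u|| = √((1.6569)² + (-1.1716)² + (1.1716)²) = √(5.4903) ≈ 2.3431,  v_1 = u/||u|| ≈ (0.7071, -0.5, 0.5) (||v_1|| = 1).

λ_1 = 5.8284,  λ_2 = 5,  λ_3 = 0.1716;  v_1 ≈ (0.7071, -0.5, 0.5)


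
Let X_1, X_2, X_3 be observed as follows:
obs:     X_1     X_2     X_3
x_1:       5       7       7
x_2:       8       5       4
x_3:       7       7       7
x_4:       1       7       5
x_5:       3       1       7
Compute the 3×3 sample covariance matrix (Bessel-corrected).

Step 1 — column means:
  mean(X_1) = (5 + 8 + 7 + 1 + 3) / 5 = 24/5 = 4.8
  mean(X_2) = (7 + 5 + 7 + 7 + 1) / 5 = 27/5 = 5.4
  mean(X_3) = (7 + 4 + 7 + 5 + 7) / 5 = 30/5 = 6

Step 2 — sample covariance S[i,j] = (1/(n-1)) · Σ_k (x_{k,i} - mean_i) · (x_{k,j} - mean_j), with n-1 = 4.
  S[X_1,X_1] = ((0.2)·(0.2) + (3.2)·(3.2) + (2.2)·(2.2) + (-3.8)·(-3.8) + (-1.8)·(-1.8)) / 4 = 32.8/4 = 8.2
  S[X_1,X_2] = ((0.2)·(1.6) + (3.2)·(-0.4) + (2.2)·(1.6) + (-3.8)·(1.6) + (-1.8)·(-4.4)) / 4 = 4.4/4 = 1.1
  S[X_1,X_3] = ((0.2)·(1) + (3.2)·(-2) + (2.2)·(1) + (-3.8)·(-1) + (-1.8)·(1)) / 4 = -2/4 = -0.5
  S[X_2,X_2] = ((1.6)·(1.6) + (-0.4)·(-0.4) + (1.6)·(1.6) + (1.6)·(1.6) + (-4.4)·(-4.4)) / 4 = 27.2/4 = 6.8
  S[X_2,X_3] = ((1.6)·(1) + (-0.4)·(-2) + (1.6)·(1) + (1.6)·(-1) + (-4.4)·(1)) / 4 = -2/4 = -0.5
  S[X_3,X_3] = ((1)·(1) + (-2)·(-2) + (1)·(1) + (-1)·(-1) + (1)·(1)) / 4 = 8/4 = 2

S is symmetric (S[j,i] = S[i,j]). Assembling:

S = [[8.2, 1.1, -0.5],
 [1.1, 6.8, -0.5],
 [-0.5, -0.5, 2]]


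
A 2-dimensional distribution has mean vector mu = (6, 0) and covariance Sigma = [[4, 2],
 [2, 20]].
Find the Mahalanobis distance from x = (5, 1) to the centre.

Step 1 — centre the observation: (x - mu) = (-1, 1).

Step 2 — invert Sigma. det(Sigma) = 4·20 - (2)² = 76.
  Sigma^{-1} = (1/det) · [[d, -b], [-b, a]] = [[0.2632, -0.0263],
 [-0.0263, 0.0526]].

Step 3 — form the quadratic (x - mu)^T · Sigma^{-1} · (x - mu):
  Sigma^{-1} · (x - mu) = (-0.2895, 0.0789).
  (x - mu)^T · [Sigma^{-1} · (x - mu)] = (-1)·(-0.2895) + (1)·(0.0789) = 0.3684.

Step 4 — take square root: d = √(0.3684) ≈ 0.607.

d(x, mu) = √(0.3684) ≈ 0.607


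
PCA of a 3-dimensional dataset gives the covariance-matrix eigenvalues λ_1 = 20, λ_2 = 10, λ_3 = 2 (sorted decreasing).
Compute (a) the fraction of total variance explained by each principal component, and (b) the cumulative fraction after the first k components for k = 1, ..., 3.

Step 1 — total variance = trace(Sigma) = Σ λ_i = 20 + 10 + 2 = 32.

Step 2 — fraction explained by component i = λ_i / Σ λ:
  PC1: 20/32 = 0.625
  PC2: 10/32 = 0.3125
  PC3: 2/32 = 0.0625

Step 3 — cumulative fraction after k components = (λ_1 + ... + λ_k) / Σ λ:
  k = 1: 20/32 = 0.625
  k = 2: (20 + 10)/32 = 30/32 = 0.9375
  k = 3: (20 + 10 + 2)/32 = 32/32 = 1

Summary (fraction, with percent):

explained: PC1 0.625 (62.5%), PC2 0.3125 (31.25%), PC3 0.0625 (6.25%);  cumulative: 0.625, 0.9375, 1


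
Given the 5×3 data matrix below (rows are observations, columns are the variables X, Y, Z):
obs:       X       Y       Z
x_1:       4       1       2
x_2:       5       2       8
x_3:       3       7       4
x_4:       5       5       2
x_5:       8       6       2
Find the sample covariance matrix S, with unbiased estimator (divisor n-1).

Step 1 — column means:
  mean(X) = (4 + 5 + 3 + 5 + 8) / 5 = 25/5 = 5
  mean(Y) = (1 + 2 + 7 + 5 + 6) / 5 = 21/5 = 4.2
  mean(Z) = (2 + 8 + 4 + 2 + 2) / 5 = 18/5 = 3.6

Step 2 — sample covariance S[i,j] = (1/(n-1)) · Σ_k (x_{k,i} - mean_i) · (x_{k,j} - mean_j), with n-1 = 4.
  S[X,X] = ((-1)·(-1) + (0)·(0) + (-2)·(-2) + (0)·(0) + (3)·(3)) / 4 = 14/4 = 3.5
  S[X,Y] = ((-1)·(-3.2) + (0)·(-2.2) + (-2)·(2.8) + (0)·(0.8) + (3)·(1.8)) / 4 = 3/4 = 0.75
  S[X,Z] = ((-1)·(-1.6) + (0)·(4.4) + (-2)·(0.4) + (0)·(-1.6) + (3)·(-1.6)) / 4 = -4/4 = -1
  S[Y,Y] = ((-3.2)·(-3.2) + (-2.2)·(-2.2) + (2.8)·(2.8) + (0.8)·(0.8) + (1.8)·(1.8)) / 4 = 26.8/4 = 6.7
  S[Y,Z] = ((-3.2)·(-1.6) + (-2.2)·(4.4) + (2.8)·(0.4) + (0.8)·(-1.6) + (1.8)·(-1.6)) / 4 = -7.6/4 = -1.9
  S[Z,Z] = ((-1.6)·(-1.6) + (4.4)·(4.4) + (0.4)·(0.4) + (-1.6)·(-1.6) + (-1.6)·(-1.6)) / 4 = 27.2/4 = 6.8

S is symmetric (S[j,i] = S[i,j]). Assembling:

S = [[3.5, 0.75, -1],
 [0.75, 6.7, -1.9],
 [-1, -1.9, 6.8]]


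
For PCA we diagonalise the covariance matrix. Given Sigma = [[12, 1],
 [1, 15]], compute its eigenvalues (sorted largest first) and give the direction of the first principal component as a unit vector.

Step 1 — characteristic polynomial of 2×2 Sigma:
  det(Sigma - λI) = λ² - trace · λ + det = 0.
  trace = 12 + 15 = 27, det = 12·15 - (1)² = 179.
Step 2 — discriminant:
  Δ = trace² - 4·det = 729 - 716 = 13.
Step 3 — eigenvalues:
  λ = (trace ± √Δ)/2 = (27 ± 3.6056)/2,
  λ_1 = 15.3028,  λ_2 = 11.6972.

Step 4 — unit eigenvector for λ_1: solve (Sigma - λ_1 I)v = 0. First row:
  (12 - 15.3028)·v_x + (1)·v_y = 0, i.e. (-3.3028)·v_x + (1)·v_y = 0,
  so v ∝ (b, λ_1 - a) = (1, 3.3028) = u.
  ||u|| = √((1)² + (3.3028)²) = √(11.9083) ≈ 3.4508,
  v_1 = u/||u|| ≈ (0.2898, 0.9571) (||v_1|| = 1).

λ_1 = 15.3028,  λ_2 = 11.6972;  v_1 ≈ (0.2898, 0.9571)


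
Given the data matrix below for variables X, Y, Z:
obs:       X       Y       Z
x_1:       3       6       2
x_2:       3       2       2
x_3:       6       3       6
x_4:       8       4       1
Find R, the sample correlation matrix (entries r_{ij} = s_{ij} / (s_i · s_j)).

Step 1 — column means:
  mean(X) = (3 + 3 + 6 + 8) / 4 = 20/4 = 5
  mean(Y) = (6 + 2 + 3 + 4) / 4 = 15/4 = 3.75
  mean(Z) = (2 + 2 + 6 + 1) / 4 = 11/4 = 2.75

Step 2 — sample variances and covariances s[i,j] = (1/(n-1)) · Σ_k (x_{k,i} - mean_i) · (x_{k,j} - mean_j), with n-1 = 3:
  s[X,X] = ((-2)·(-2) + (-2)·(-2) + (1)·(1) + (3)·(3)) / 3 = 18/3 = 6
  s[X,Y] = ((-2)·(2.25) + (-2)·(-1.75) + (1)·(-0.75) + (3)·(0.25)) / 3 = -1/3 = -0.3333
  s[X,Z] = ((-2)·(-0.75) + (-2)·(-0.75) + (1)·(3.25) + (3)·(-1.75)) / 3 = 1/3 = 0.3333
  s[Y,Y] = ((2.25)·(2.25) + (-1.75)·(-1.75) + (-0.75)·(-0.75) + (0.25)·(0.25)) / 3 = 8.75/3 = 2.9167
  s[Y,Z] = ((2.25)·(-0.75) + (-1.75)·(-0.75) + (-0.75)·(3.25) + (0.25)·(-1.75)) / 3 = -3.25/3 = -1.0833
  s[Z,Z] = ((-0.75)·(-0.75) + (-0.75)·(-0.75) + (3.25)·(3.25) + (-1.75)·(-1.75)) / 3 = 14.75/3 = 4.9167
  Sample standard deviations s_i = √(s[i,i]):
  s(X) = √(6) = 2.4495
  s(Y) = √(2.9167) = 1.7078
  s(Z) = √(4.9167) = 2.2174

Step 3 — r_{ij} = s_{ij} / (s_i · s_j):
  r[X,X] = 1 (diagonal).
  r[X,Y] = -0.3333 / (2.4495 · 1.7078) = -0.3333 / 4.1833 = -0.0797
  r[X,Z] = 0.3333 / (2.4495 · 2.2174) = 0.3333 / 5.4314 = 0.0614
  r[Y,Y] = 1 (diagonal).
  r[Y,Z] = -1.0833 / (1.7078 · 2.2174) = -1.0833 / 3.7869 = -0.2861
  r[Z,Z] = 1 (diagonal).

R is symmetric with unit diagonal. Assembling:

R = [[1, -0.0797, 0.0614],
 [-0.0797, 1, -0.2861],
 [0.0614, -0.2861, 1]]


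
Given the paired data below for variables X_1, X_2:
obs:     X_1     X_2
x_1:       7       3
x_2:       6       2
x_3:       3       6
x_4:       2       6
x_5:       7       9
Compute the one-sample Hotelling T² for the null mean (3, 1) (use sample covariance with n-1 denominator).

Step 1 — sample mean vector:
  mean(X_1) = (7 + 6 + 3 + 2 + 7) / 5 = 25/5 = 5
  mean(X_2) = (3 + 2 + 6 + 6 + 9) / 5 = 26/5 = 5.2
  x̄ = (5, 5.2),  deviation x̄ - mu_0 = (5, 5.2) - (3, 1) = (2, 4.2).

Step 2 — sample covariance matrix, S[i,j] = (1/(n-1)) · Σ_k (x_{k,i} - mean_i) · (x_{k,j} - mean_j), divisor n-1 = 4:
  S[X_1,X_1] = ((2)·(2) + (1)·(1) + (-2)·(-2) + (-3)·(-3) + (2)·(2)) / 4 = 22/4 = 5.5
  S[X_1,X_2] = ((2)·(-2.2) + (1)·(-3.2) + (-2)·(0.8) + (-3)·(0.8) + (2)·(3.8)) / 4 = -4/4 = -1
  S[X_2,X_2] = ((-2.2)·(-2.2) + (-3.2)·(-3.2) + (0.8)·(0.8) + (0.8)·(0.8) + (3.8)·(3.8)) / 4 = 30.8/4 = 7.7
  S = [[5.5, -1],
 [-1, 7.7]].

Step 3 — invert S. det(S) = 5.5·7.7 - (-1)² = 41.35.
  S^{-1} = (1/det) · [[d, -b], [-b, a]] = [[0.1862, 0.0242],
 [0.0242, 0.133]].

Step 4 — quadratic form (x̄ - mu_0)^T · S^{-1} · (x̄ - mu_0):
  S^{-1} · (x̄ - mu_0) = (0.474, 0.607),
  (x̄ - mu_0)^T · [...] = (2)·(0.474) + (4.2)·(0.607) = 3.4975.

Step 5 — scale by n: T² = 5 · 3.4975 = 17.4873.

T² ≈ 17.4873


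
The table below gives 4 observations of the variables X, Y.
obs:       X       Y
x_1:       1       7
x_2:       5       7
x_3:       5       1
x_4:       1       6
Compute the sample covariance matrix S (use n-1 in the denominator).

Step 1 — column means:
  mean(X) = (1 + 5 + 5 + 1) / 4 = 12/4 = 3
  mean(Y) = (7 + 7 + 1 + 6) / 4 = 21/4 = 5.25

Step 2 — sample covariance S[i,j] = (1/(n-1)) · Σ_k (x_{k,i} - mean_i) · (x_{k,j} - mean_j), with n-1 = 3.
  S[X,X] = ((-2)·(-2) + (2)·(2) + (2)·(2) + (-2)·(-2)) / 3 = 16/3 = 5.3333
  S[X,Y] = ((-2)·(1.75) + (2)·(1.75) + (2)·(-4.25) + (-2)·(0.75)) / 3 = -10/3 = -3.3333
  S[Y,Y] = ((1.75)·(1.75) + (1.75)·(1.75) + (-4.25)·(-4.25) + (0.75)·(0.75)) / 3 = 24.75/3 = 8.25

S is symmetric (S[j,i] = S[i,j]). Assembling:

S = [[5.3333, -3.3333],
 [-3.3333, 8.25]]


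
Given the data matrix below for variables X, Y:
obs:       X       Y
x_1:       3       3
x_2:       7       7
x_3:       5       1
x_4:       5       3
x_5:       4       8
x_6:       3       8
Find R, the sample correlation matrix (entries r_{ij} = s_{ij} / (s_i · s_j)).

Step 1 — column means:
  mean(X) = (3 + 7 + 5 + 5 + 4 + 3) / 6 = 27/6 = 4.5
  mean(Y) = (3 + 7 + 1 + 3 + 8 + 8) / 6 = 30/6 = 5

Step 2 — sample variances and covariances s[i,j] = (1/(n-1)) · Σ_k (x_{k,i} - mean_i) · (x_{k,j} - mean_j), with n-1 = 5:
  s[X,X] = ((-1.5)·(-1.5) + (2.5)·(2.5) + (0.5)·(0.5) + (0.5)·(0.5) + (-0.5)·(-0.5) + (-1.5)·(-1.5)) / 5 = 11.5/5 = 2.3
  s[X,Y] = ((-1.5)·(-2) + (2.5)·(2) + (0.5)·(-4) + (0.5)·(-2) + (-0.5)·(3) + (-1.5)·(3)) / 5 = -1/5 = -0.2
  s[Y,Y] = ((-2)·(-2) + (2)·(2) + (-4)·(-4) + (-2)·(-2) + (3)·(3) + (3)·(3)) / 5 = 46/5 = 9.2
  Sample standard deviations s_i = √(s[i,i]):
  s(X) = √(2.3) = 1.5166
  s(Y) = √(9.2) = 3.0332

Step 3 — r_{ij} = s_{ij} / (s_i · s_j):
  r[X,X] = 1 (diagonal).
  r[X,Y] = -0.2 / (1.5166 · 3.0332) = -0.2 / 4.6 = -0.0435
  r[Y,Y] = 1 (diagonal).

R is symmetric with unit diagonal. Assembling:

R = [[1, -0.0435],
 [-0.0435, 1]]


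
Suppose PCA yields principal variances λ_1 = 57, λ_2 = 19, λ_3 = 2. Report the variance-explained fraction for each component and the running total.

Step 1 — total variance = trace(Sigma) = Σ λ_i = 57 + 19 + 2 = 78.

Step 2 — fraction explained by component i = λ_i / Σ λ:
  PC1: 57/78 = 0.7308
  PC2: 19/78 = 0.2436
  PC3: 2/78 = 0.0256

Step 3 — cumulative fraction after k components = (λ_1 + ... + λ_k) / Σ λ:
  k = 1: 57/78 = 0.7308
  k = 2: (57 + 19)/78 = 76/78 = 0.9744
  k = 3: (57 + 19 + 2)/78 = 78/78 = 1

Summary (fraction, with percent):

explained: PC1 0.7308 (73.08%), PC2 0.2436 (24.36%), PC3 0.0256 (2.56%);  cumulative: 0.7308, 0.9744, 1


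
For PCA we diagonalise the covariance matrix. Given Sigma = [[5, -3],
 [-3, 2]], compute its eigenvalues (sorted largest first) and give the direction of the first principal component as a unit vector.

Step 1 — characteristic polynomial of 2×2 Sigma:
  det(Sigma - λI) = λ² - trace · λ + det = 0.
  trace = 5 + 2 = 7, det = 5·2 - (-3)² = 1.
Step 2 — discriminant:
  Δ = trace² - 4·det = 49 - 4 = 45.
Step 3 — eigenvalues:
  λ = (trace ± √Δ)/2 = (7 ± 6.7082)/2,
  λ_1 = 6.8541,  λ_2 = 0.1459.

Step 4 — unit eigenvector for λ_1: solve (Sigma - λ_1 I)v = 0. First row:
  (5 - 6.8541)·v_x + (-3)·v_y = 0, i.e. (-1.8541)·v_x + (-3)·v_y = 0,
  so v ∝ (b, λ_1 - a) = (-3, 1.8541); multiply by -1 so the first entry is positive: u = (3, -1.8541).
  ||u|| = √((3)² + (-1.8541)²) = √(12.4377) ≈ 3.5267,
  v_1 = u/||u|| ≈ (0.8507, -0.5257) (||v_1|| = 1).

λ_1 = 6.8541,  λ_2 = 0.1459;  v_1 ≈ (0.8507, -0.5257)


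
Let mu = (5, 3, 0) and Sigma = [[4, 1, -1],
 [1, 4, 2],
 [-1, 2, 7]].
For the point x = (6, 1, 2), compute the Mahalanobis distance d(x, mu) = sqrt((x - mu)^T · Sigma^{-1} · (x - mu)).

Step 1 — centre the observation: (x - mu) = (1, -2, 2).

Step 2 — invert Sigma (cofactor / det for 3×3, or solve directly):
  Sigma^{-1} = [[0.2963, -0.1111, 0.0741],
 [-0.1111, 0.3333, -0.1111],
 [0.0741, -0.1111, 0.1852]].

Step 3 — form the quadratic (x - mu)^T · Sigma^{-1} · (x - mu):
  Sigma^{-1} · (x - mu) = (0.6667, -1, 0.6667).
  (x - mu)^T · [Sigma^{-1} · (x - mu)] = (1)·(0.6667) + (-2)·(-1) + (2)·(0.6667) = 4.

Step 4 — take square root: d = √(4) ≈ 2.

d(x, mu) = √(4) ≈ 2


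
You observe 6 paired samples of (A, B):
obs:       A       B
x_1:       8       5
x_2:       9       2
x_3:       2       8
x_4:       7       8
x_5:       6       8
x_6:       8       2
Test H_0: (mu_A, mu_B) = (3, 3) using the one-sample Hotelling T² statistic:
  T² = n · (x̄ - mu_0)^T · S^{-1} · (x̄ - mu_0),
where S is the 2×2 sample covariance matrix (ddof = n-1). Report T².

Step 1 — sample mean vector:
  mean(A) = (8 + 9 + 2 + 7 + 6 + 8) / 6 = 40/6 = 6.6667
  mean(B) = (5 + 2 + 8 + 8 + 8 + 2) / 6 = 33/6 = 5.5
  x̄ = (6.6667, 5.5),  deviation x̄ - mu_0 = (6.6667, 5.5) - (3, 3) = (3.6667, 2.5).

Step 2 — sample covariance matrix, S[i,j] = (1/(n-1)) · Σ_k (x_{k,i} - mean_i) · (x_{k,j} - mean_j), divisor n-1 = 5:
  S[A,A] = ((1.3333)·(1.3333) + (2.3333)·(2.3333) + (-4.6667)·(-4.6667) + (0.3333)·(0.3333) + (-0.6667)·(-0.6667) + (1.3333)·(1.3333)) / 5 = 31.3333/5 = 6.2667
  S[A,B] = ((1.3333)·(-0.5) + (2.3333)·(-3.5) + (-4.6667)·(2.5) + (0.3333)·(2.5) + (-0.6667)·(2.5) + (1.3333)·(-3.5)) / 5 = -26/5 = -5.2
  S[B,B] = ((-0.5)·(-0.5) + (-3.5)·(-3.5) + (2.5)·(2.5) + (2.5)·(2.5) + (2.5)·(2.5) + (-3.5)·(-3.5)) / 5 = 43.5/5 = 8.7
  S = [[6.2667, -5.2],
 [-5.2, 8.7]].

Step 3 — invert S. det(S) = 6.2667·8.7 - (-5.2)² = 27.48.
  S^{-1} = (1/det) · [[d, -b], [-b, a]] = [[0.3166, 0.1892],
 [0.1892, 0.228]].

Step 4 — quadratic form (x̄ - mu_0)^T · S^{-1} · (x̄ - mu_0):
  S^{-1} · (x̄ - mu_0) = (1.6339, 1.2639),
  (x̄ - mu_0)^T · [...] = (3.6667)·(1.6339) + (2.5)·(1.2639) = 9.1509.

Step 5 — scale by n: T² = 6 · 9.1509 = 54.9054.

T² ≈ 54.9054


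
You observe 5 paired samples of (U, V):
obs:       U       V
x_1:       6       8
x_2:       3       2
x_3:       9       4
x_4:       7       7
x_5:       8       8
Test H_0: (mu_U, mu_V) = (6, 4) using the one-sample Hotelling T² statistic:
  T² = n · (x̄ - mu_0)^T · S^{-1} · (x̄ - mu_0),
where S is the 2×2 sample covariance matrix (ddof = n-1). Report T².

Step 1 — sample mean vector:
  mean(U) = (6 + 3 + 9 + 7 + 8) / 5 = 33/5 = 6.6
  mean(V) = (8 + 2 + 4 + 7 + 8) / 5 = 29/5 = 5.8
  x̄ = (6.6, 5.8),  deviation x̄ - mu_0 = (6.6, 5.8) - (6, 4) = (0.6, 1.8).

Step 2 — sample covariance matrix, S[i,j] = (1/(n-1)) · Σ_k (x_{k,i} - mean_i) · (x_{k,j} - mean_j), divisor n-1 = 4:
  S[U,U] = ((-0.6)·(-0.6) + (-3.6)·(-3.6) + (2.4)·(2.4) + (0.4)·(0.4) + (1.4)·(1.4)) / 4 = 21.2/4 = 5.3
  S[U,V] = ((-0.6)·(2.2) + (-3.6)·(-3.8) + (2.4)·(-1.8) + (0.4)·(1.2) + (1.4)·(2.2)) / 4 = 11.6/4 = 2.9
  S[V,V] = ((2.2)·(2.2) + (-3.8)·(-3.8) + (-1.8)·(-1.8) + (1.2)·(1.2) + (2.2)·(2.2)) / 4 = 28.8/4 = 7.2
  S = [[5.3, 2.9],
 [2.9, 7.2]].

Step 3 — invert S. det(S) = 5.3·7.2 - (2.9)² = 29.75.
  S^{-1} = (1/det) · [[d, -b], [-b, a]] = [[0.242, -0.0975],
 [-0.0975, 0.1782]].

Step 4 — quadratic form (x̄ - mu_0)^T · S^{-1} · (x̄ - mu_0):
  S^{-1} · (x̄ - mu_0) = (-0.0303, 0.2622),
  (x̄ - mu_0)^T · [...] = (0.6)·(-0.0303) + (1.8)·(0.2622) = 0.4538.

Step 5 — scale by n: T² = 5 · 0.4538 = 2.2689.

T² ≈ 2.2689
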